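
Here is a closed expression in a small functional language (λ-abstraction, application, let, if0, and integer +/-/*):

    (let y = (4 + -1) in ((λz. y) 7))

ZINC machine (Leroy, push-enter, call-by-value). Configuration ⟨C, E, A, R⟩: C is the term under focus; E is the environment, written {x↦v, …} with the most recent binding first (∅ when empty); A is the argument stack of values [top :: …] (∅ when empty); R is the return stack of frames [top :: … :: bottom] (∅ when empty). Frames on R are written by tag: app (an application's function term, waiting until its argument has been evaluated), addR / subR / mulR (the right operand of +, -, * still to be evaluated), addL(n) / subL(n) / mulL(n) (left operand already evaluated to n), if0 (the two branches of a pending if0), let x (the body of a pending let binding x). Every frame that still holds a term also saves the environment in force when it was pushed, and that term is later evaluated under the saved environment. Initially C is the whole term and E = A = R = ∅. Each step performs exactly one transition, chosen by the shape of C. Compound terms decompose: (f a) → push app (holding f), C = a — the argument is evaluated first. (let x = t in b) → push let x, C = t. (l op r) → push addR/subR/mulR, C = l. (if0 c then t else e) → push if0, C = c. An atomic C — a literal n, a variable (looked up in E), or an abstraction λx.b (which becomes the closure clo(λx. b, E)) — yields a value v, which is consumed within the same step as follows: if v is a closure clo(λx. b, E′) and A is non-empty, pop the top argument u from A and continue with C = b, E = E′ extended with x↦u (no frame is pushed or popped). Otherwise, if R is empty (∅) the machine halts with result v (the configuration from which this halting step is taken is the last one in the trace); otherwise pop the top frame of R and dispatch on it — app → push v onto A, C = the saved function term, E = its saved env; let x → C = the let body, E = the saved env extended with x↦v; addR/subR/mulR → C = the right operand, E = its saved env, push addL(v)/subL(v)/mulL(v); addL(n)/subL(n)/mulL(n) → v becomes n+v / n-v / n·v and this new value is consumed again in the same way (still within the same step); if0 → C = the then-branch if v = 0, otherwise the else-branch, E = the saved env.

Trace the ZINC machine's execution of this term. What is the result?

Answer: 3

Derivation:
t=0: <C=(let y = (4 + -1) in ((λz. y) 7)), E=∅, A=∅, R=∅>
t=1: <C=(4 + -1), E=∅, A=∅, R=[let y]>
t=2: <C=4, E=∅, A=∅, R=[addR :: let y]>
t=3: <C=-1, E=∅, A=∅, R=[addL(4) :: let y]>
t=4: <C=((λz. y) 7), E={y↦3}, A=∅, R=∅>
t=5: <C=7, E={y↦3}, A=∅, R=[app]>
t=6: <C=(λz. y), E={y↦3}, A=[7], R=∅>
t=7: <C=y, E={z↦7, y↦3}, A=∅, R=∅>
→ final value 3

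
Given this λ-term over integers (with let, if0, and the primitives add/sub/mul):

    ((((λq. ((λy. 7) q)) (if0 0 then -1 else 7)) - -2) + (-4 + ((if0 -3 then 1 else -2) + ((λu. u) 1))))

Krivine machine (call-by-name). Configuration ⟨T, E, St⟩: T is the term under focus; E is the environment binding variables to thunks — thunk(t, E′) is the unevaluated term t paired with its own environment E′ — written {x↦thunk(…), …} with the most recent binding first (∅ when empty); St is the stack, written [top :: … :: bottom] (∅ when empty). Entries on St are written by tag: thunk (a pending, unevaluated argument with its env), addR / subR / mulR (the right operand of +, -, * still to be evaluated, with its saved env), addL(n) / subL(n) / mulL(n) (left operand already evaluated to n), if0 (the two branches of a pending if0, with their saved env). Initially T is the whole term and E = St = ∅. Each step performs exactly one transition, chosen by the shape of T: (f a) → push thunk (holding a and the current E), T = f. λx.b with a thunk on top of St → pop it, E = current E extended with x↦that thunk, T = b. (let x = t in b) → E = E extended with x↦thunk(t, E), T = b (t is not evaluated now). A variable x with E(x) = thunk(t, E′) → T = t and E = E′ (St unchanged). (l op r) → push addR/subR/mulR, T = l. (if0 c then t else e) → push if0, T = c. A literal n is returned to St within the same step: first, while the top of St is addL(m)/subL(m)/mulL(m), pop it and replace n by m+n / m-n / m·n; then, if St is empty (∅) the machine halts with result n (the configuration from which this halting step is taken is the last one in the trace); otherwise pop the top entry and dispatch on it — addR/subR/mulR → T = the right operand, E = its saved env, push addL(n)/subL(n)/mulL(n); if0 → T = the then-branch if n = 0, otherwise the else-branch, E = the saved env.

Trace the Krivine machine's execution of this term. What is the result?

0. ⟨T=((((λq. ((λy. 7) q)) (if0 0 then -1 else 7)) - -2) + (-4 + ((if0 -3 then 1 else -2) + ((λu. u) 1)))); E=∅; St=∅⟩
1. ⟨T=(((λq. ((λy. 7) q)) (if0 0 then -1 else 7)) - -2); E=∅; St=[addR]⟩
2. ⟨T=((λq. ((λy. 7) q)) (if0 0 then -1 else 7)); E=∅; St=[subR :: addR]⟩
3. ⟨T=(λq. ((λy. 7) q)); E=∅; St=[thunk :: subR :: addR]⟩
4. ⟨T=((λy. 7) q); E={q↦thunk((if0 0 then -1 else 7), ∅)}; St=[subR :: addR]⟩
5. ⟨T=(λy. 7); E={q↦thunk((if0 0 then -1 else 7), ∅)}; St=[thunk :: subR :: addR]⟩
6. ⟨T=7; E={y↦thunk(q, {q↦thunk((if0 0 then -1 else 7), ∅)}), q↦thunk((if0 0 then -1 else 7), ∅)}; St=[subR :: addR]⟩
7. ⟨T=-2; E=∅; St=[subL(7) :: addR]⟩
8. ⟨T=(-4 + ((if0 -3 then 1 else -2) + ((λu. u) 1))); E=∅; St=[addL(9)]⟩
9. ⟨T=-4; E=∅; St=[addR :: addL(9)]⟩
10. ⟨T=((if0 -3 then 1 else -2) + ((λu. u) 1)); E=∅; St=[addL(-4) :: addL(9)]⟩
11. ⟨T=(if0 -3 then 1 else -2); E=∅; St=[addR :: addL(-4) :: addL(9)]⟩
12. ⟨T=-3; E=∅; St=[if0 :: addR :: addL(-4) :: addL(9)]⟩
13. ⟨T=-2; E=∅; St=[addR :: addL(-4) :: addL(9)]⟩
14. ⟨T=((λu. u) 1); E=∅; St=[addL(-2) :: addL(-4) :: addL(9)]⟩
15. ⟨T=(λu. u); E=∅; St=[thunk :: addL(-2) :: addL(-4) :: addL(9)]⟩
16. ⟨T=u; E={u↦thunk(1, ∅)}; St=[addL(-2) :: addL(-4) :: addL(9)]⟩
17. ⟨T=1; E=∅; St=[addL(-2) :: addL(-4) :: addL(9)]⟩
→ final value 4

Answer: 4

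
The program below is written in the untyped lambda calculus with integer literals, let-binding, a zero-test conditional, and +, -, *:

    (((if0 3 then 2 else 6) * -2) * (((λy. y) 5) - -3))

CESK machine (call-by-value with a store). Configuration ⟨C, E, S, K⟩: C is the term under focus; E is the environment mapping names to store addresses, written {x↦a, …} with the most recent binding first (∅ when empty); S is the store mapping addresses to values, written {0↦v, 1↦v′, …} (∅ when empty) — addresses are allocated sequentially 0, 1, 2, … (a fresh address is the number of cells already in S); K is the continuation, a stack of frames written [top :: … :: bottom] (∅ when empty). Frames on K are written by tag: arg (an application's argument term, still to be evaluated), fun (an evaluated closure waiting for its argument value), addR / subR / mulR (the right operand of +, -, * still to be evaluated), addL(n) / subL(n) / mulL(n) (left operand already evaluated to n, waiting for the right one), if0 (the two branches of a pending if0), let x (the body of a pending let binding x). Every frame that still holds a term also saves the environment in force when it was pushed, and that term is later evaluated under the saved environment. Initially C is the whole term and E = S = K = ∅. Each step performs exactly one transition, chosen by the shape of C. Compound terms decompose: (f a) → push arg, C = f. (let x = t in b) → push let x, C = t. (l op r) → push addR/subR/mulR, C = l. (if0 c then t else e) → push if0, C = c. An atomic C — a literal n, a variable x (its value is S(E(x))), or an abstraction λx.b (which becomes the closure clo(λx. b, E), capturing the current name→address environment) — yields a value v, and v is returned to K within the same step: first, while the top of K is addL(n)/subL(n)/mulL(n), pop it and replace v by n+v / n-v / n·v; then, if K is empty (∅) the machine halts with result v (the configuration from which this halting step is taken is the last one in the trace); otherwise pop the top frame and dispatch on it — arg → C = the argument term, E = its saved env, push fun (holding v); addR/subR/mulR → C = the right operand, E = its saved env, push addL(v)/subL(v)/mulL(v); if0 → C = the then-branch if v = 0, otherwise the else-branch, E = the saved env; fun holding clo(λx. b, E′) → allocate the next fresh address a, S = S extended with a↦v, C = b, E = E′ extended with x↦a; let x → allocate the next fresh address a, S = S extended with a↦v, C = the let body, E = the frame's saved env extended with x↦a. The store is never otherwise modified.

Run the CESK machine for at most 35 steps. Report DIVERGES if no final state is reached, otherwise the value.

Answer: -96

Derivation:
[0] <C=(((if0 3 then 2 else 6) * -2) * (((λy. y) 5) - -3)), E=∅, S=∅, K=∅>
[1] <C=((if0 3 then 2 else 6) * -2), E=∅, S=∅, K=[mulR]>
[2] <C=(if0 3 then 2 else 6), E=∅, S=∅, K=[mulR :: mulR]>
[3] <C=3, E=∅, S=∅, K=[if0 :: mulR :: mulR]>
[4] <C=6, E=∅, S=∅, K=[mulR :: mulR]>
[5] <C=-2, E=∅, S=∅, K=[mulL(6) :: mulR]>
[6] <C=(((λy. y) 5) - -3), E=∅, S=∅, K=[mulL(-12)]>
[7] <C=((λy. y) 5), E=∅, S=∅, K=[subR :: mulL(-12)]>
[8] <C=(λy. y), E=∅, S=∅, K=[arg :: subR :: mulL(-12)]>
[9] <C=5, E=∅, S=∅, K=[fun :: subR :: mulL(-12)]>
[10] <C=y, E={y↦0}, S={0↦5}, K=[subR :: mulL(-12)]>
[11] <C=-3, E=∅, S={0↦5}, K=[subL(5) :: mulL(-12)]>
→ final value -96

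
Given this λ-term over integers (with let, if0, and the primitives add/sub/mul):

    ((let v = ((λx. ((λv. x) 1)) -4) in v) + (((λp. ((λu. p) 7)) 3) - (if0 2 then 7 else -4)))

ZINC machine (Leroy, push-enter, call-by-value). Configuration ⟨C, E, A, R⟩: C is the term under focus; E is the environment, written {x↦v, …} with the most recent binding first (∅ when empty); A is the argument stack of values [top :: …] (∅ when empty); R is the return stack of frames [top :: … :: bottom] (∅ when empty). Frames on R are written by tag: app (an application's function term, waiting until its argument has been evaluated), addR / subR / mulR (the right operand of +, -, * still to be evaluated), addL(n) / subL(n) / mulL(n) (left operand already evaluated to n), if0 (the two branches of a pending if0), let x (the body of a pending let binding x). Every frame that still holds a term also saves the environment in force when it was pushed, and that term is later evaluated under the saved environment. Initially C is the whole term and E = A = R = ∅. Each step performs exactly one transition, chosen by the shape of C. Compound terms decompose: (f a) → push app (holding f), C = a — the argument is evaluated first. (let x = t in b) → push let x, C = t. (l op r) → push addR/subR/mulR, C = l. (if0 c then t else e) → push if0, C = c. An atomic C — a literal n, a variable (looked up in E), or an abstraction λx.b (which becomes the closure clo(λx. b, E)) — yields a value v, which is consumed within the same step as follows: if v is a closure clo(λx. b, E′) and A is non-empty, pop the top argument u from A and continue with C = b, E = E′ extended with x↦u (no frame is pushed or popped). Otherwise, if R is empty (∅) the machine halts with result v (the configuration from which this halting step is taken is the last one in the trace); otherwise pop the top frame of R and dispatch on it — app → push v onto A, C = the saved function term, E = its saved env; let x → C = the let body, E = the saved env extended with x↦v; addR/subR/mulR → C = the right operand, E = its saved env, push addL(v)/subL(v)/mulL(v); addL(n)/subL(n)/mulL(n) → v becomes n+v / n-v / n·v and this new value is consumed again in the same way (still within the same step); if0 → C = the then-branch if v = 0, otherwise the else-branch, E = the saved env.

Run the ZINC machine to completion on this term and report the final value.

step 0: [C=((let v = ((λx. ((λv. x) 1)) -4) in v) + (((λp. ((λu. p) 7)) 3) - (if0 2 then 7 else -4))) | E=∅ | A=∅ | R=∅]
step 1: [C=(let v = ((λx. ((λv. x) 1)) -4) in v) | E=∅ | A=∅ | R=[addR]]
step 2: [C=((λx. ((λv. x) 1)) -4) | E=∅ | A=∅ | R=[let v :: addR]]
step 3: [C=-4 | E=∅ | A=∅ | R=[app :: let v :: addR]]
step 4: [C=(λx. ((λv. x) 1)) | E=∅ | A=[-4] | R=[let v :: addR]]
step 5: [C=((λv. x) 1) | E={x↦-4} | A=∅ | R=[let v :: addR]]
step 6: [C=1 | E={x↦-4} | A=∅ | R=[app :: let v :: addR]]
step 7: [C=(λv. x) | E={x↦-4} | A=[1] | R=[let v :: addR]]
step 8: [C=x | E={v↦1, x↦-4} | A=∅ | R=[let v :: addR]]
step 9: [C=v | E={v↦-4} | A=∅ | R=[addR]]
step 10: [C=(((λp. ((λu. p) 7)) 3) - (if0 2 then 7 else -4)) | E=∅ | A=∅ | R=[addL(-4)]]
step 11: [C=((λp. ((λu. p) 7)) 3) | E=∅ | A=∅ | R=[subR :: addL(-4)]]
step 12: [C=3 | E=∅ | A=∅ | R=[app :: subR :: addL(-4)]]
step 13: [C=(λp. ((λu. p) 7)) | E=∅ | A=[3] | R=[subR :: addL(-4)]]
step 14: [C=((λu. p) 7) | E={p↦3} | A=∅ | R=[subR :: addL(-4)]]
step 15: [C=7 | E={p↦3} | A=∅ | R=[app :: subR :: addL(-4)]]
step 16: [C=(λu. p) | E={p↦3} | A=[7] | R=[subR :: addL(-4)]]
step 17: [C=p | E={u↦7, p↦3} | A=∅ | R=[subR :: addL(-4)]]
step 18: [C=(if0 2 then 7 else -4) | E=∅ | A=∅ | R=[subL(3) :: addL(-4)]]
step 19: [C=2 | E=∅ | A=∅ | R=[if0 :: subL(3) :: addL(-4)]]
step 20: [C=-4 | E=∅ | A=∅ | R=[subL(3) :: addL(-4)]]
→ final value 3

Answer: 3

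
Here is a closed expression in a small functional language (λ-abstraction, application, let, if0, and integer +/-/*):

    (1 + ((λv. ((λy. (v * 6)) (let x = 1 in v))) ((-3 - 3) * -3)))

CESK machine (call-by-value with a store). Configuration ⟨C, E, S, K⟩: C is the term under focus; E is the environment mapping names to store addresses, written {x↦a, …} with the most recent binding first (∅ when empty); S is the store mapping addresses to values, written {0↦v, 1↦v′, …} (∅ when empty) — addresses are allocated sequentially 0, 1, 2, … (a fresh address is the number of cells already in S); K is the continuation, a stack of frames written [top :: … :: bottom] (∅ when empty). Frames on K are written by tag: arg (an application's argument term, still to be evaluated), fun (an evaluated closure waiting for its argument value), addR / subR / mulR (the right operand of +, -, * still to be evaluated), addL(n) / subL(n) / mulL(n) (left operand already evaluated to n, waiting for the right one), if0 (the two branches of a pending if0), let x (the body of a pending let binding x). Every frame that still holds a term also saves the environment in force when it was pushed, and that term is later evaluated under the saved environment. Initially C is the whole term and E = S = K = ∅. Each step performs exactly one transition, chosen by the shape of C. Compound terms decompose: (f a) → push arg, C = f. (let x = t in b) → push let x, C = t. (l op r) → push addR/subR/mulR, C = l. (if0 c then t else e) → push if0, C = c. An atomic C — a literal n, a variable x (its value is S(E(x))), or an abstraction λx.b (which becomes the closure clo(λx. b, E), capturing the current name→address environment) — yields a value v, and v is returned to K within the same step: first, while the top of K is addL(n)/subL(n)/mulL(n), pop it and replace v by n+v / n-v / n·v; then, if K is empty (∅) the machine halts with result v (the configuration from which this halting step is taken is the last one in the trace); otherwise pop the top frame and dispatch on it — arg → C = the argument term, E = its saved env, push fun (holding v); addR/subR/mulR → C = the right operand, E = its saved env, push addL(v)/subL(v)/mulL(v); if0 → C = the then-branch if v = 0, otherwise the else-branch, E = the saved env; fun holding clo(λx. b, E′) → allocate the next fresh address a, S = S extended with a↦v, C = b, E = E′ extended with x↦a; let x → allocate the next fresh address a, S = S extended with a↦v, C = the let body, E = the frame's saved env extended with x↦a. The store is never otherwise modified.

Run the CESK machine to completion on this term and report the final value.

Answer: 109

Execution trace:
step 0: ⟨C=(1 + ((λv. ((λy. (v * 6)) (let x = 1 in v))) ((-3 - 3) * -3))); E=∅; S=∅; K=∅⟩
step 1: ⟨C=1; E=∅; S=∅; K=[addR]⟩
step 2: ⟨C=((λv. ((λy. (v * 6)) (let x = 1 in v))) ((-3 - 3) * -3)); E=∅; S=∅; K=[addL(1)]⟩
step 3: ⟨C=(λv. ((λy. (v * 6)) (let x = 1 in v))); E=∅; S=∅; K=[arg :: addL(1)]⟩
step 4: ⟨C=((-3 - 3) * -3); E=∅; S=∅; K=[fun :: addL(1)]⟩
step 5: ⟨C=(-3 - 3); E=∅; S=∅; K=[mulR :: fun :: addL(1)]⟩
step 6: ⟨C=-3; E=∅; S=∅; K=[subR :: mulR :: fun :: addL(1)]⟩
step 7: ⟨C=3; E=∅; S=∅; K=[subL(-3) :: mulR :: fun :: addL(1)]⟩
step 8: ⟨C=-3; E=∅; S=∅; K=[mulL(-6) :: fun :: addL(1)]⟩
step 9: ⟨C=((λy. (v * 6)) (let x = 1 in v)); E={v↦0}; S={0↦18}; K=[addL(1)]⟩
step 10: ⟨C=(λy. (v * 6)); E={v↦0}; S={0↦18}; K=[arg :: addL(1)]⟩
step 11: ⟨C=(let x = 1 in v); E={v↦0}; S={0↦18}; K=[fun :: addL(1)]⟩
step 12: ⟨C=1; E={v↦0}; S={0↦18}; K=[let x :: fun :: addL(1)]⟩
step 13: ⟨C=v; E={x↦1, v↦0}; S={0↦18, 1↦1}; K=[fun :: addL(1)]⟩
step 14: ⟨C=(v * 6); E={y↦2, v↦0}; S={0↦18, 1↦1, 2↦18}; K=[addL(1)]⟩
step 15: ⟨C=v; E={y↦2, v↦0}; S={0↦18, 1↦1, 2↦18}; K=[mulR :: addL(1)]⟩
step 16: ⟨C=6; E={y↦2, v↦0}; S={0↦18, 1↦1, 2↦18}; K=[mulL(18) :: addL(1)]⟩
→ final value 109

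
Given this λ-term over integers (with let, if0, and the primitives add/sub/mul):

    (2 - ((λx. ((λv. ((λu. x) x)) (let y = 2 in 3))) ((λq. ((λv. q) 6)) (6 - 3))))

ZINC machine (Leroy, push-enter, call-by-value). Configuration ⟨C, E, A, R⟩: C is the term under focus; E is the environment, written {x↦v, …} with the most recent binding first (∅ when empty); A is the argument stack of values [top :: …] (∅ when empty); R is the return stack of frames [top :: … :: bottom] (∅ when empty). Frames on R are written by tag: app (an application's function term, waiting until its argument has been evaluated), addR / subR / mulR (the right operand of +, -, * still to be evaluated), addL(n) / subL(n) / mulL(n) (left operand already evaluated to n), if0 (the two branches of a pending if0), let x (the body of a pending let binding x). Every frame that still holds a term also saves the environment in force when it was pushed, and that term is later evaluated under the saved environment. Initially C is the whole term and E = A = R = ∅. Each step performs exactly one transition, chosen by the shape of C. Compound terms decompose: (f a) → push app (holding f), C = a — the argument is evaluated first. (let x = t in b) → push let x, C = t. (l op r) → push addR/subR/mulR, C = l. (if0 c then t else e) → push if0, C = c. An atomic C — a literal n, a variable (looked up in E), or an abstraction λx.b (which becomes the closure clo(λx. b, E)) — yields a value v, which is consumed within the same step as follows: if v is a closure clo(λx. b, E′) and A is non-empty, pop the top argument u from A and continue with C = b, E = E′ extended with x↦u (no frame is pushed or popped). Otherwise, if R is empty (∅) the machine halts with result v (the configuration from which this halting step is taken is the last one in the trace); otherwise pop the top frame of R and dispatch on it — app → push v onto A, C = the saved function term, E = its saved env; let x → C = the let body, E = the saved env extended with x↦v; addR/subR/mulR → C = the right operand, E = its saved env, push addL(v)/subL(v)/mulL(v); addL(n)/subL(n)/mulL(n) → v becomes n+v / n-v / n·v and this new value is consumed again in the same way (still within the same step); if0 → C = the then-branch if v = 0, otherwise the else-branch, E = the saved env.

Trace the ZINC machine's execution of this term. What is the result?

Answer: -1

Machine steps:
step 0: ⟨C=(2 - ((λx. ((λv. ((λu. x) x)) (let y = 2 in 3))) ((λq. ((λv. q) 6)) (6 - 3)))); E=∅; A=∅; R=∅⟩
step 1: ⟨C=2; E=∅; A=∅; R=[subR]⟩
step 2: ⟨C=((λx. ((λv. ((λu. x) x)) (let y = 2 in 3))) ((λq. ((λv. q) 6)) (6 - 3))); E=∅; A=∅; R=[subL(2)]⟩
step 3: ⟨C=((λq. ((λv. q) 6)) (6 - 3)); E=∅; A=∅; R=[app :: subL(2)]⟩
step 4: ⟨C=(6 - 3); E=∅; A=∅; R=[app :: app :: subL(2)]⟩
step 5: ⟨C=6; E=∅; A=∅; R=[subR :: app :: app :: subL(2)]⟩
step 6: ⟨C=3; E=∅; A=∅; R=[subL(6) :: app :: app :: subL(2)]⟩
step 7: ⟨C=(λq. ((λv. q) 6)); E=∅; A=[3]; R=[app :: subL(2)]⟩
step 8: ⟨C=((λv. q) 6); E={q↦3}; A=∅; R=[app :: subL(2)]⟩
step 9: ⟨C=6; E={q↦3}; A=∅; R=[app :: app :: subL(2)]⟩
step 10: ⟨C=(λv. q); E={q↦3}; A=[6]; R=[app :: subL(2)]⟩
step 11: ⟨C=q; E={v↦6, q↦3}; A=∅; R=[app :: subL(2)]⟩
step 12: ⟨C=(λx. ((λv. ((λu. x) x)) (let y = 2 in 3))); E=∅; A=[3]; R=[subL(2)]⟩
step 13: ⟨C=((λv. ((λu. x) x)) (let y = 2 in 3)); E={x↦3}; A=∅; R=[subL(2)]⟩
step 14: ⟨C=(let y = 2 in 3); E={x↦3}; A=∅; R=[app :: subL(2)]⟩
step 15: ⟨C=2; E={x↦3}; A=∅; R=[let y :: app :: subL(2)]⟩
step 16: ⟨C=3; E={y↦2, x↦3}; A=∅; R=[app :: subL(2)]⟩
step 17: ⟨C=(λv. ((λu. x) x)); E={x↦3}; A=[3]; R=[subL(2)]⟩
step 18: ⟨C=((λu. x) x); E={v↦3, x↦3}; A=∅; R=[subL(2)]⟩
step 19: ⟨C=x; E={v↦3, x↦3}; A=∅; R=[app :: subL(2)]⟩
step 20: ⟨C=(λu. x); E={v↦3, x↦3}; A=[3]; R=[subL(2)]⟩
step 21: ⟨C=x; E={u↦3, v↦3, x↦3}; A=∅; R=[subL(2)]⟩
→ final value -1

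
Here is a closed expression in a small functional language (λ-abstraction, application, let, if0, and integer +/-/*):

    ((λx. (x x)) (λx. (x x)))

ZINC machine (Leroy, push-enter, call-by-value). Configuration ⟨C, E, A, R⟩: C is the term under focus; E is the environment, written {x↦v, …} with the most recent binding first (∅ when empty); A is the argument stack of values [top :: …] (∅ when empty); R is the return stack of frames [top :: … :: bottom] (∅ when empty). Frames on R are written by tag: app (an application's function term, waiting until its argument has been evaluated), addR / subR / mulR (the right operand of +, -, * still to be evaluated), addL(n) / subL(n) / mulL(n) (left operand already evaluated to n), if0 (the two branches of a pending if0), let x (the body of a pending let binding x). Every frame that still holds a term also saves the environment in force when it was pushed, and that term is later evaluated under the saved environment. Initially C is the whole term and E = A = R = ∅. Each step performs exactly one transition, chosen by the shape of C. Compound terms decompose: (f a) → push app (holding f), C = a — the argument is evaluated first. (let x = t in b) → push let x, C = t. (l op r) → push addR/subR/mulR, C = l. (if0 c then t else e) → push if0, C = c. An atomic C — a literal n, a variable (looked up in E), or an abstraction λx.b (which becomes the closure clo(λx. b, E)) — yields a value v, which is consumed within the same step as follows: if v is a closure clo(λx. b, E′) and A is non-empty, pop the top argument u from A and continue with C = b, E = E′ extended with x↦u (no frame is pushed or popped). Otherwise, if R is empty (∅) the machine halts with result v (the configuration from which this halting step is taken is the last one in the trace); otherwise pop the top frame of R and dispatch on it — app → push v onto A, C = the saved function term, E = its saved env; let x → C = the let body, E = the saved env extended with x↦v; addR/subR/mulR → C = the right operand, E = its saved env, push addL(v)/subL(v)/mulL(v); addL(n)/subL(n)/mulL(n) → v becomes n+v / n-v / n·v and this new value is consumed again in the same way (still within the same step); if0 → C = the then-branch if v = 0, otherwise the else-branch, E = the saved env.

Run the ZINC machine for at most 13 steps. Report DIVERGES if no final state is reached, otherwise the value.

Answer: DIVERGES (no final state within 13 steps)

Execution trace:
step 0: ⟨C=((λx. (x x)) (λx. (x x))); E=∅; A=∅; R=∅⟩
step 1: ⟨C=(λx. (x x)); E=∅; A=∅; R=[app]⟩
step 2: ⟨C=(λx. (x x)); E=∅; A=[clo(λx. (x x), ∅)]; R=∅⟩
step 3: ⟨C=(x x); E={x↦clo(λx. (x x), ∅)}; A=∅; R=∅⟩
step 4: ⟨C=x; E={x↦clo(λx. (x x), ∅)}; A=∅; R=[app]⟩
step 5: ⟨C=x; E={x↦clo(λx. (x x), ∅)}; A=[clo(λx. (x x), ∅)]; R=∅⟩
… configuration repeats with period 3 (steps 3–5 recur indefinitely) …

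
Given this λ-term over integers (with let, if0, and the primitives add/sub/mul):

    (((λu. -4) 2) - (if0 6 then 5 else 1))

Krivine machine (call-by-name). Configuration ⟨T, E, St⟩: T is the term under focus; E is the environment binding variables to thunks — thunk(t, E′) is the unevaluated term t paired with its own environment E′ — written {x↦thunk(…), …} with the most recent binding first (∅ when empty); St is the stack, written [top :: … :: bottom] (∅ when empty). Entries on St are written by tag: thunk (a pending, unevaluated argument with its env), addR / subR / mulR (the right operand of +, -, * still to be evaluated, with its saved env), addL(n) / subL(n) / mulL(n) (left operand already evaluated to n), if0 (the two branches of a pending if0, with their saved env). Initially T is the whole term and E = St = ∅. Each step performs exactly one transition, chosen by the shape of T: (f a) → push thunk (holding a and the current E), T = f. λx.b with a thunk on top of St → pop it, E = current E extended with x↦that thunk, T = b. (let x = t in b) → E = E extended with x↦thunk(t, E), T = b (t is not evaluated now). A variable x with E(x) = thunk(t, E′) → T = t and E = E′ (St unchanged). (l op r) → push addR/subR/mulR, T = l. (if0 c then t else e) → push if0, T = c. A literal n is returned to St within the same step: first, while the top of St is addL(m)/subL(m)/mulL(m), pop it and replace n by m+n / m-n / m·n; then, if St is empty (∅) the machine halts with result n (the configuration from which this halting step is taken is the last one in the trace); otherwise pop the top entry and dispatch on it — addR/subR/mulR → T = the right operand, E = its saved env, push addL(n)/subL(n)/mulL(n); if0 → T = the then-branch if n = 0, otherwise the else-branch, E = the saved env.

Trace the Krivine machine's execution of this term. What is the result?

step 0: <T=(((λu. -4) 2) - (if0 6 then 5 else 1)), E=∅, St=∅>
step 1: <T=((λu. -4) 2), E=∅, St=[subR]>
step 2: <T=(λu. -4), E=∅, St=[thunk :: subR]>
step 3: <T=-4, E={u↦thunk(2, ∅)}, St=[subR]>
step 4: <T=(if0 6 then 5 else 1), E=∅, St=[subL(-4)]>
step 5: <T=6, E=∅, St=[if0 :: subL(-4)]>
step 6: <T=1, E=∅, St=[subL(-4)]>
→ final value -5

Answer: -5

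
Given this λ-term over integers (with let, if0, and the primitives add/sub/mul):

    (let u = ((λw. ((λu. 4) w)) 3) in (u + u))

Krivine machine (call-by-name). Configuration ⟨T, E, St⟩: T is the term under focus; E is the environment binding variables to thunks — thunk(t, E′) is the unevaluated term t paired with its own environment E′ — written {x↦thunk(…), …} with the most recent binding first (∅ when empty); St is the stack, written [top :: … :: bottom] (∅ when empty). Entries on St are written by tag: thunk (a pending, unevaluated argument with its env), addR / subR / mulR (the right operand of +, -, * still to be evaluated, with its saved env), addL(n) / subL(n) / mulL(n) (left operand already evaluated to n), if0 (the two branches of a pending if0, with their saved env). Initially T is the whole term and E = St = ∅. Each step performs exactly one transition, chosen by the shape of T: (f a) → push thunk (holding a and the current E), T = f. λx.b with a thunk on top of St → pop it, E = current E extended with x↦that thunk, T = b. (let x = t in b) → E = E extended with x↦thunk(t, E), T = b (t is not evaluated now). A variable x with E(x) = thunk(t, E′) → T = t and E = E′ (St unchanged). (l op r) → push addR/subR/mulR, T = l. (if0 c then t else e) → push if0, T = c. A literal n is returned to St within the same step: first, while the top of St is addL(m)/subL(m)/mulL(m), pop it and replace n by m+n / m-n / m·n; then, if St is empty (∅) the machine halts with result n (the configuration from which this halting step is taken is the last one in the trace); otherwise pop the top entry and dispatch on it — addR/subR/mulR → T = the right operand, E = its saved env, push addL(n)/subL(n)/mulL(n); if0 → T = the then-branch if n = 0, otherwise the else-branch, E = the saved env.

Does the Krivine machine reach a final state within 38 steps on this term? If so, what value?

Answer: 8

Machine steps:
[0] <T=(let u = ((λw. ((λu. 4) w)) 3) in (u + u)), E=∅, St=∅>
[1] <T=(u + u), E={u↦thunk(((λw. ((λu. 4) w)) 3), ∅)}, St=∅>
[2] <T=u, E={u↦thunk(((λw. ((λu. 4) w)) 3), ∅)}, St=[addR]>
[3] <T=((λw. ((λu. 4) w)) 3), E=∅, St=[addR]>
[4] <T=(λw. ((λu. 4) w)), E=∅, St=[thunk :: addR]>
[5] <T=((λu. 4) w), E={w↦thunk(3, ∅)}, St=[addR]>
[6] <T=(λu. 4), E={w↦thunk(3, ∅)}, St=[thunk :: addR]>
[7] <T=4, E={u↦thunk(w, {w↦thunk(3, ∅)}), w↦thunk(3, ∅)}, St=[addR]>
[8] <T=u, E={u↦thunk(((λw. ((λu. 4) w)) 3), ∅)}, St=[addL(4)]>
[9] <T=((λw. ((λu. 4) w)) 3), E=∅, St=[addL(4)]>
[10] <T=(λw. ((λu. 4) w)), E=∅, St=[thunk :: addL(4)]>
[11] <T=((λu. 4) w), E={w↦thunk(3, ∅)}, St=[addL(4)]>
[12] <T=(λu. 4), E={w↦thunk(3, ∅)}, St=[thunk :: addL(4)]>
[13] <T=4, E={u↦thunk(w, {w↦thunk(3, ∅)}), w↦thunk(3, ∅)}, St=[addL(4)]>
→ final value 8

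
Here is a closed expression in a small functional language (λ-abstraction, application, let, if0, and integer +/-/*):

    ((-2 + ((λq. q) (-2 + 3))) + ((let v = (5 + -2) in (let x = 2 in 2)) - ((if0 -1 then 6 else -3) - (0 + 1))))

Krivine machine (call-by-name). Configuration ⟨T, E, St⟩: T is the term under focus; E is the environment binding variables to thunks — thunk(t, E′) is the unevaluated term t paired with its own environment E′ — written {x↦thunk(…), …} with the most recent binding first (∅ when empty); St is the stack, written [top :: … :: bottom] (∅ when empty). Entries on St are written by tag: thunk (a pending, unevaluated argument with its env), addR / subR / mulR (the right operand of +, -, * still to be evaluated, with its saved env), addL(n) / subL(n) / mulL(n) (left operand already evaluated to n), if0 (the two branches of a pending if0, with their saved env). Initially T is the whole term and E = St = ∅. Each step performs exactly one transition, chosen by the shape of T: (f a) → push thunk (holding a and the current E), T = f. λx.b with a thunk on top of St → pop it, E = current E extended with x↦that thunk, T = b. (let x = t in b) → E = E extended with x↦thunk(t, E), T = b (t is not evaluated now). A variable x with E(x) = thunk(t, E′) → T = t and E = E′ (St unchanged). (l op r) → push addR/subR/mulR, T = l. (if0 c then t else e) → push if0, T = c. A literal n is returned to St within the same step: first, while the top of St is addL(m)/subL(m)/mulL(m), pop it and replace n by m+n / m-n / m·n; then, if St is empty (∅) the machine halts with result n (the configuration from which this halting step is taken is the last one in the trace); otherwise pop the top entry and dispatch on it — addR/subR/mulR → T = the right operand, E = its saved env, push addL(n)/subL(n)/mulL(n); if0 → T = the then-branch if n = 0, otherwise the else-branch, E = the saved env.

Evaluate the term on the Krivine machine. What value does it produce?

0. ⟨T=((-2 + ((λq. q) (-2 + 3))) + ((let v = (5 + -2) in (let x = 2 in 2)) - ((if0 -1 then 6 else -3) - (0 + 1)))); E=∅; St=∅⟩
1. ⟨T=(-2 + ((λq. q) (-2 + 3))); E=∅; St=[addR]⟩
2. ⟨T=-2; E=∅; St=[addR :: addR]⟩
3. ⟨T=((λq. q) (-2 + 3)); E=∅; St=[addL(-2) :: addR]⟩
4. ⟨T=(λq. q); E=∅; St=[thunk :: addL(-2) :: addR]⟩
5. ⟨T=q; E={q↦thunk((-2 + 3), ∅)}; St=[addL(-2) :: addR]⟩
6. ⟨T=(-2 + 3); E=∅; St=[addL(-2) :: addR]⟩
7. ⟨T=-2; E=∅; St=[addR :: addL(-2) :: addR]⟩
8. ⟨T=3; E=∅; St=[addL(-2) :: addL(-2) :: addR]⟩
9. ⟨T=((let v = (5 + -2) in (let x = 2 in 2)) - ((if0 -1 then 6 else -3) - (0 + 1))); E=∅; St=[addL(-1)]⟩
10. ⟨T=(let v = (5 + -2) in (let x = 2 in 2)); E=∅; St=[subR :: addL(-1)]⟩
11. ⟨T=(let x = 2 in 2); E={v↦thunk((5 + -2), ∅)}; St=[subR :: addL(-1)]⟩
12. ⟨T=2; E={x↦thunk(2, {v↦thunk((5 + -2), ∅)}), v↦thunk((5 + -2), ∅)}; St=[subR :: addL(-1)]⟩
13. ⟨T=((if0 -1 then 6 else -3) - (0 + 1)); E=∅; St=[subL(2) :: addL(-1)]⟩
14. ⟨T=(if0 -1 then 6 else -3); E=∅; St=[subR :: subL(2) :: addL(-1)]⟩
15. ⟨T=-1; E=∅; St=[if0 :: subR :: subL(2) :: addL(-1)]⟩
16. ⟨T=-3; E=∅; St=[subR :: subL(2) :: addL(-1)]⟩
17. ⟨T=(0 + 1); E=∅; St=[subL(-3) :: subL(2) :: addL(-1)]⟩
18. ⟨T=0; E=∅; St=[addR :: subL(-3) :: subL(2) :: addL(-1)]⟩
19. ⟨T=1; E=∅; St=[addL(0) :: subL(-3) :: subL(2) :: addL(-1)]⟩
→ final value 5

Answer: 5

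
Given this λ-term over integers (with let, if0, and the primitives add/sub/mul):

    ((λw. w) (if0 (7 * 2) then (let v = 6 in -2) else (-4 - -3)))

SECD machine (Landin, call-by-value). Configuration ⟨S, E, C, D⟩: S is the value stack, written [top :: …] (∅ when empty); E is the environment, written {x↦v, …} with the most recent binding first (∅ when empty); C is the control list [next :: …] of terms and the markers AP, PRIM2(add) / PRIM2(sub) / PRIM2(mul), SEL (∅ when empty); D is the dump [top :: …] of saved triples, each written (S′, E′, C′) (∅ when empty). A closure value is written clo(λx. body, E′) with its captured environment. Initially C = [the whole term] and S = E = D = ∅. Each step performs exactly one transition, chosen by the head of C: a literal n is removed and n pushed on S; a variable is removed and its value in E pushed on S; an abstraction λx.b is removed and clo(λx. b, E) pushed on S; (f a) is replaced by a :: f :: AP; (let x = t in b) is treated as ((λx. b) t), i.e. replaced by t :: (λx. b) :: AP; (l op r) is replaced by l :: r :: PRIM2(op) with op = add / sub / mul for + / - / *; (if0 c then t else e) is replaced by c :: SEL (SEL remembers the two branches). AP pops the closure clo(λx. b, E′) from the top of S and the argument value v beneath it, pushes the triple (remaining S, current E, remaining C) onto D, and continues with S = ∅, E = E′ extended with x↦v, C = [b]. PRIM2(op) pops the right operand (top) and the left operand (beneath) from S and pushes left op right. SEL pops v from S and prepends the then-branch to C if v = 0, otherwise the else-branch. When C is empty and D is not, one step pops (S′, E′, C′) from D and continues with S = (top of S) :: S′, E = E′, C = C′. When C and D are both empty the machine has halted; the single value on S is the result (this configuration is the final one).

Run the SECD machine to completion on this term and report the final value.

Answer: -1

Machine steps:
[0] [S=∅ | E=∅ | C=[((λw. w) (if0 (7 * 2) then (let v = 6 in -2) else (-4 - -3)))] | D=∅]
[1] [S=∅ | E=∅ | C=[(if0 (7 * 2) then (let v = 6 in -2) else (-4 - -3)) :: (λw. w) :: AP] | D=∅]
[2] [S=∅ | E=∅ | C=[(7 * 2) :: SEL :: (λw. w) :: AP] | D=∅]
[3] [S=∅ | E=∅ | C=[7 :: 2 :: PRIM2(mul) :: SEL :: (λw. w) :: AP] | D=∅]
[4] [S=[7] | E=∅ | C=[2 :: PRIM2(mul) :: SEL :: (λw. w) :: AP] | D=∅]
[5] [S=[2 :: 7] | E=∅ | C=[PRIM2(mul) :: SEL :: (λw. w) :: AP] | D=∅]
[6] [S=[14] | E=∅ | C=[SEL :: (λw. w) :: AP] | D=∅]
[7] [S=∅ | E=∅ | C=[(-4 - -3) :: (λw. w) :: AP] | D=∅]
[8] [S=∅ | E=∅ | C=[-4 :: -3 :: PRIM2(sub) :: (λw. w) :: AP] | D=∅]
[9] [S=[-4] | E=∅ | C=[-3 :: PRIM2(sub) :: (λw. w) :: AP] | D=∅]
[10] [S=[-3 :: -4] | E=∅ | C=[PRIM2(sub) :: (λw. w) :: AP] | D=∅]
[11] [S=[-1] | E=∅ | C=[(λw. w) :: AP] | D=∅]
[12] [S=[clo(λw. w, ∅) :: -1] | E=∅ | C=[AP] | D=∅]
[13] [S=∅ | E={w↦-1} | C=[w] | D=[(∅, ∅, ∅)]]
[14] [S=[-1] | E={w↦-1} | C=∅ | D=[(∅, ∅, ∅)]]
[15] [S=[-1] | E=∅ | C=∅ | D=∅]
→ final value -1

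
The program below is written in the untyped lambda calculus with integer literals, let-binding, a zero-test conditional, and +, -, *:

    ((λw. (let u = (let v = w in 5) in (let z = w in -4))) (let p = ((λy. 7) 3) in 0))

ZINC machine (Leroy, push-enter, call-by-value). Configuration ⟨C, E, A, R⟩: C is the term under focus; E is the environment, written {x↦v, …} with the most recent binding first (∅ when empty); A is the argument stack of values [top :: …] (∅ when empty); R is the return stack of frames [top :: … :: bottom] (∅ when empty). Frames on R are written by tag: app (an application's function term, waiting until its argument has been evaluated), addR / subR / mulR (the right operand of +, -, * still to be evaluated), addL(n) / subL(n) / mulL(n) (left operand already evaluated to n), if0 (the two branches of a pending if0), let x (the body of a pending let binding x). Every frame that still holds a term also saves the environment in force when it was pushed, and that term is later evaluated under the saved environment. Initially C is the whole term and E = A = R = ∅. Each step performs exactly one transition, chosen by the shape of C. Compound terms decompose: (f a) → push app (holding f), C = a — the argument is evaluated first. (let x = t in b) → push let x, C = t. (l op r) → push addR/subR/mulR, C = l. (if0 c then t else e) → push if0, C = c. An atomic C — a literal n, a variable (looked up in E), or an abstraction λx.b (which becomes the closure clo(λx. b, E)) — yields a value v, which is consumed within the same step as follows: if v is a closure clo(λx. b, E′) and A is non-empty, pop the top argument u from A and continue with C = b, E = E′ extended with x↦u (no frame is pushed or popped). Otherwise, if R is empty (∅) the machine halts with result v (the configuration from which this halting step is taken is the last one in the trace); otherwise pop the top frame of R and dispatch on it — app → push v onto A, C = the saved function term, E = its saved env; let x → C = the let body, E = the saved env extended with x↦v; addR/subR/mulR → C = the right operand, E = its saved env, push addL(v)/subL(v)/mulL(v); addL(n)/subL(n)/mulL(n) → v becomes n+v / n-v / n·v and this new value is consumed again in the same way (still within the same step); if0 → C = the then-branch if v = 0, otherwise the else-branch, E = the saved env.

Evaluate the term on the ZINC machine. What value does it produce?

Answer: -4

Machine steps:
t=0: ⟨C=((λw. (let u = (let v = w in 5) in (let z = w in -4))) (let p = ((λy. 7) 3) in 0)); E=∅; A=∅; R=∅⟩
t=1: ⟨C=(let p = ((λy. 7) 3) in 0); E=∅; A=∅; R=[app]⟩
t=2: ⟨C=((λy. 7) 3); E=∅; A=∅; R=[let p :: app]⟩
t=3: ⟨C=3; E=∅; A=∅; R=[app :: let p :: app]⟩
t=4: ⟨C=(λy. 7); E=∅; A=[3]; R=[let p :: app]⟩
t=5: ⟨C=7; E={y↦3}; A=∅; R=[let p :: app]⟩
t=6: ⟨C=0; E={p↦7}; A=∅; R=[app]⟩
t=7: ⟨C=(λw. (let u = (let v = w in 5) in (let z = w in -4))); E=∅; A=[0]; R=∅⟩
t=8: ⟨C=(let u = (let v = w in 5) in (let z = w in -4)); E={w↦0}; A=∅; R=∅⟩
t=9: ⟨C=(let v = w in 5); E={w↦0}; A=∅; R=[let u]⟩
t=10: ⟨C=w; E={w↦0}; A=∅; R=[let v :: let u]⟩
t=11: ⟨C=5; E={v↦0, w↦0}; A=∅; R=[let u]⟩
t=12: ⟨C=(let z = w in -4); E={u↦5, w↦0}; A=∅; R=∅⟩
t=13: ⟨C=w; E={u↦5, w↦0}; A=∅; R=[let z]⟩
t=14: ⟨C=-4; E={z↦0, u↦5, w↦0}; A=∅; R=∅⟩
→ final value -4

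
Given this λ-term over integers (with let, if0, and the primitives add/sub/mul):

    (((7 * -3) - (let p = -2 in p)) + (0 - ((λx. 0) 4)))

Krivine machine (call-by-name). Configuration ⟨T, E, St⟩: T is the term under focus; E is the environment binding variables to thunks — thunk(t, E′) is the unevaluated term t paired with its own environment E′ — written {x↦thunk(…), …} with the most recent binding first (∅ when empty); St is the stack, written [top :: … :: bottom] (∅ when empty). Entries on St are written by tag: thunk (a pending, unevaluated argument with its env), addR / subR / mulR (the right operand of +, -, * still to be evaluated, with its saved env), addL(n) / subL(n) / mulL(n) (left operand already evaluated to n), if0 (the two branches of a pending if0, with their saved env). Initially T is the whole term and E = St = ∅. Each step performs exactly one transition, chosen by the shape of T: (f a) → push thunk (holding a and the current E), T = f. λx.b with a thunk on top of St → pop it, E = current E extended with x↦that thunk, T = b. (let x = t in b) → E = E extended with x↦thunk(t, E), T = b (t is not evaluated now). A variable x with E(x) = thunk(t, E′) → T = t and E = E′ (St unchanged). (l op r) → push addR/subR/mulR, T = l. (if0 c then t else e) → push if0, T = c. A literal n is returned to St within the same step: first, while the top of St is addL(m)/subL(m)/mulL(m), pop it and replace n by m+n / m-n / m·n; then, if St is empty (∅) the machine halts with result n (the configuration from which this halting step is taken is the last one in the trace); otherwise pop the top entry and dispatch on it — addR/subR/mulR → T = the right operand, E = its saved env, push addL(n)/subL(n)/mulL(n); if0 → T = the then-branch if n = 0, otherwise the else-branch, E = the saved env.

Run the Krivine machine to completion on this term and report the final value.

Answer: -19

Derivation:
[0] ⟨T=(((7 * -3) - (let p = -2 in p)) + (0 - ((λx. 0) 4))); E=∅; St=∅⟩
[1] ⟨T=((7 * -3) - (let p = -2 in p)); E=∅; St=[addR]⟩
[2] ⟨T=(7 * -3); E=∅; St=[subR :: addR]⟩
[3] ⟨T=7; E=∅; St=[mulR :: subR :: addR]⟩
[4] ⟨T=-3; E=∅; St=[mulL(7) :: subR :: addR]⟩
[5] ⟨T=(let p = -2 in p); E=∅; St=[subL(-21) :: addR]⟩
[6] ⟨T=p; E={p↦thunk(-2, ∅)}; St=[subL(-21) :: addR]⟩
[7] ⟨T=-2; E=∅; St=[subL(-21) :: addR]⟩
[8] ⟨T=(0 - ((λx. 0) 4)); E=∅; St=[addL(-19)]⟩
[9] ⟨T=0; E=∅; St=[subR :: addL(-19)]⟩
[10] ⟨T=((λx. 0) 4); E=∅; St=[subL(0) :: addL(-19)]⟩
[11] ⟨T=(λx. 0); E=∅; St=[thunk :: subL(0) :: addL(-19)]⟩
[12] ⟨T=0; E={x↦thunk(4, ∅)}; St=[subL(0) :: addL(-19)]⟩
→ final value -19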